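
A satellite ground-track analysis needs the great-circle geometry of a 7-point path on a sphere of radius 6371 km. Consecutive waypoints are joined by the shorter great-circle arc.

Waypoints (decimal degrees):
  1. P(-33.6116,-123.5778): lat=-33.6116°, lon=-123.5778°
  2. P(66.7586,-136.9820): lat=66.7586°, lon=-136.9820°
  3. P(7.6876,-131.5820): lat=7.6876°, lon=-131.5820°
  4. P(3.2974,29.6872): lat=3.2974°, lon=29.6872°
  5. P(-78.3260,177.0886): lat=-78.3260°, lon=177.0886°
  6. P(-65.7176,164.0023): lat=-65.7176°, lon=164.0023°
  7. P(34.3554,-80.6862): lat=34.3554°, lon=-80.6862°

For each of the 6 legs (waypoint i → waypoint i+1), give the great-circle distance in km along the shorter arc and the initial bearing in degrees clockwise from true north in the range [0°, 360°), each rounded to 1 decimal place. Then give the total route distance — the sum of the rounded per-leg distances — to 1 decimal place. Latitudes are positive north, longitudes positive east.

Leg 1: φ1=-0.5866331, φ2=1.1651574, Δφ=1.7517905, Δλ=-0.2339474 rad; a=sin²(Δφ/2)+cosφ1·cosφ2·sin²(Δλ/2)=0.5944799219; c=2·atan2(√a, √(1-a))=1.760899127; dist=6371·c=11218.688 ≈ 11218.7 km; running total=11218.7 km
Leg 1 bearing: y=sinΔλ·cosφ2=-0.09147724, x=cosφ1·sinφ2-sinφ1·cosφ2·cosΔλ=0.97771473; θ=atan2(y, x)=-5.3452° <0 so +360° → 354.6548° ≈ 354.7°
Leg 2: φ1=1.1651574, φ2=0.1341739, Δφ=-1.0309834, Δλ=0.0942478 rad; a=sin²(Δφ/2)+cosφ1·cosφ2·sin²(Δλ/2)=0.2438800215; c=2·atan2(√a, √(1-a))=1.033005447; dist=6371·c=6581.278 ≈ 6581.3 km; running total=17800.0 km
Leg 2 bearing: y=sinΔλ·cosφ2=0.09326248, x=cosφ1·sinφ2-sinφ1·cosφ2·cosΔλ=-0.85376363; θ=atan2(y, x)=173.7659° ≈ 173.8°
Leg 3: φ1=0.1341739, φ2=0.0575505, Δφ=-0.0766234, Δλ=2.8146785 rad; a=sin²(Δφ/2)+cosφ1·cosφ2·sin²(Δλ/2)=0.9646389025; c=2·atan2(√a, √(1-a))=2.763249192; dist=6371·c=17604.661 ≈ 17604.7 km; running total=35404.7 km
Leg 3 bearing: y=sinΔλ·cosφ2=0.32059049, x=cosφ1·sinφ2-sinφ1·cosφ2·cosΔλ=0.18347888; θ=atan2(y, x)=60.2168° ≈ 60.2°
Leg 4: φ1=0.0575505, φ2=-1.3670466, Δφ=-1.4245971, Δλ=2.5726398 rad; a=sin²(Δφ/2)+cosφ1·cosφ2·sin²(Δλ/2)=0.6132568262; c=2·atan2(√a, √(1-a))=1.799293128; dist=6371·c=11463.297 ≈ 11463.3 km; running total=46868.0 km
Leg 4 bearing: y=sinΔλ·cosφ2=0.10901229, x=cosφ1·sinφ2-sinφ1·cosφ2·cosΔλ=-0.96788836; θ=atan2(y, x)=173.5739° ≈ 173.6°
Leg 5: φ1=-1.3670466, φ2=-1.1469885, Δφ=0.2200581, Δλ=-0.2283990 rad; a=sin²(Δφ/2)+cosφ1·cosφ2·sin²(Δλ/2)=0.0131380960; c=2·atan2(√a, √(1-a))=0.229748028; dist=6371·c=1463.725 ≈ 1463.7 km; running total=48331.7 km
Leg 5 bearing: y=sinΔλ·cosφ2=-0.09311104, x=cosφ1·sinφ2-sinφ1·cosφ2·cosΔλ=0.20782753; θ=atan2(y, x)=-24.1334° <0 so +360° → 335.8666° ≈ 335.9°
Leg 6: φ1=-1.1469885, φ2=0.5996148, Δφ=1.7466033, Δλ=-4.2706200 rad; a=sin²(Δφ/2)+cosφ1·cosφ2·sin²(Δλ/2)=0.8297731752; c=2·atan2(√a, √(1-a))=2.291011401; dist=6371·c=14596.034 ≈ 14596.0 km; running total=62927.7 km
Leg 6 bearing: y=sinΔλ·cosφ2=0.74629726, x=cosφ1·sinφ2-sinφ1·cosφ2·cosΔλ=-0.08966055; θ=atan2(y, x)=96.8507° ≈ 96.9°

Leg 1: dist=11218.7 km, bearing=354.7°
Leg 2: dist=6581.3 km, bearing=173.8°
Leg 3: dist=17604.7 km, bearing=60.2°
Leg 4: dist=11463.3 km, bearing=173.6°
Leg 5: dist=1463.7 km, bearing=335.9°
Leg 6: dist=14596.0 km, bearing=96.9°
Total: 62927.7 km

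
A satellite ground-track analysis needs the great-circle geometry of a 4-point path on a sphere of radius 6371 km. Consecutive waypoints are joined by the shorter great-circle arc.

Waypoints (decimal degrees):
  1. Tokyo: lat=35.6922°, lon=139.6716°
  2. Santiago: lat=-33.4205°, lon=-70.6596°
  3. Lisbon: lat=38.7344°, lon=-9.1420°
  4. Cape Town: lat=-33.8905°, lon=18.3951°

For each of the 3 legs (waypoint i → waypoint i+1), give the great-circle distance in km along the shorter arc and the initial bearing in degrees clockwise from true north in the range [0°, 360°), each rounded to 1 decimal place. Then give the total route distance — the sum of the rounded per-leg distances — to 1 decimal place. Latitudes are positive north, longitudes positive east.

Leg 1: dist=17237.0 km, bearing=93.7°
Leg 2: dist=10225.1 km, bearing=43.3°
Leg 3: dist=8559.9 km, bearing=156.8°
Total: 36022.0 km

Leg 1: φ1=0.6229464, φ2=-0.5832978, Δφ=-1.2062442, Δλ=-3.6709720 rad; a=sin²(Δφ/2)+cosφ1·cosφ2·sin²(Δλ/2)=0.9532136858; c=2·atan2(√a, √(1-a))=2.705543388; dist=6371·c=17237.017 ≈ 17237.0 km; running total=17237.0 km
Leg 1 bearing: y=sinΔλ·cosφ2=0.42149676, x=cosφ1·sinφ2-sinφ1·cosφ2·cosΔλ=-0.02701662; θ=atan2(y, x)=93.6675° ≈ 93.7°
Leg 2: φ1=-0.5832978, φ2=0.6760428, Δφ=1.2593406, Δλ=1.0736847 rad; a=sin²(Δφ/2)+cosφ1·cosφ2·sin²(Δλ/2)=0.5170695798; c=2·atan2(√a, √(1-a))=1.604942121; dist=6371·c=10225.086 ≈ 10225.1 km; running total=27462.1 km
Leg 2 bearing: y=sinΔλ·cosφ2=0.68563988, x=cosφ1·sinφ2-sinφ1·cosφ2·cosΔλ=0.72713993; θ=atan2(y, x)=43.3174° ≈ 43.3°
Leg 3: φ1=0.6760428, φ2=-0.5915008, Δφ=-1.2675436, Δλ=0.4806131 rad; a=sin²(Δφ/2)+cosφ1·cosφ2·sin²(Δλ/2)=0.3873656132; c=2·atan2(√a, √(1-a))=1.343577435; dist=6371·c=8559.932 ≈ 8559.9 km; running total=36022.0 km
Leg 3 bearing: y=sinΔλ·cosφ2=0.38377641, x=cosφ1·sinφ2-sinφ1·cosφ2·cosΔλ=-0.89552758; θ=atan2(y, x)=156.8026° ≈ 156.8°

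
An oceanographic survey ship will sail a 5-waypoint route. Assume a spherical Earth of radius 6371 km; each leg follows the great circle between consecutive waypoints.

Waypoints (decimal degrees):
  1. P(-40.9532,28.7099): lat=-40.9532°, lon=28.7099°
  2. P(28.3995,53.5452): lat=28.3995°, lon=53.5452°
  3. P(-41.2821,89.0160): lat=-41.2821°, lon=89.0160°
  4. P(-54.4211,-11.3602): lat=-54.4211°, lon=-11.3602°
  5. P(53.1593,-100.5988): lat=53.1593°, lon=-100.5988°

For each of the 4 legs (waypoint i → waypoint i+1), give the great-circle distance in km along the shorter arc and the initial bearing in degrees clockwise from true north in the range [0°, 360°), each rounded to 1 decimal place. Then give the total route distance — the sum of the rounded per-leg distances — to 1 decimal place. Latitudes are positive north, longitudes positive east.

Leg 1: φ1=-0.7147682, φ2=0.4956648, Δφ=1.2104330, Δλ=0.4334578 rad; a=sin²(Δφ/2)+cosφ1·cosφ2·sin²(Δλ/2)=0.3544129357; c=2·atan2(√a, √(1-a))=1.275342410; dist=6371·c=8125.206 ≈ 8125.2 km; running total=8125.2 km
Leg 1 bearing: y=sinΔλ·cosφ2=0.36946407, x=cosφ1·sinφ2-sinφ1·cosφ2·cosΔλ=0.88244769; θ=atan2(y, x)=22.7181° ≈ 22.7°
Leg 2: φ1=0.4956648, φ2=-0.7205086, Δφ=-1.2161733, Δλ=0.6190822 rad; a=sin²(Δφ/2)+cosφ1·cosφ2·sin²(Δλ/2)=0.3877216834; c=2·atan2(√a, √(1-a))=1.344308301; dist=6371·c=8564.588 ≈ 8564.6 km; running total=16689.8 km
Leg 2 bearing: y=sinΔλ·cosφ2=0.43606918, x=cosφ1·sinφ2-sinφ1·cosφ2·cosΔλ=-0.87144592; θ=atan2(y, x)=153.4167° ≈ 153.4°
Leg 3: φ1=-0.7205086, φ2=-0.9498274, Δφ=-0.2293188, Δλ=-1.7518952 rad; a=sin²(Δφ/2)+cosφ1·cosφ2·sin²(Δλ/2)=0.2710750500; c=2·atan2(√a, √(1-a))=1.095221119; dist=6371·c=6977.654 ≈ 6977.7 km; running total=23667.5 km
Leg 3 bearing: y=sinΔλ·cosφ2=-0.57230857, x=cosφ1·sinφ2-sinφ1·cosφ2·cosΔλ=-0.68032079; θ=atan2(y, x)=-139.9283° <0 so +360° → 220.0717° ≈ 220.1°
Leg 4: φ1=-0.9498274, φ2=0.9278048, Δφ=1.8776322, Δλ=-1.5575074 rad; a=sin²(Δφ/2)+cosφ1·cosφ2·sin²(Δλ/2)=0.8231324284; c=2·atan2(√a, √(1-a))=2.273475945; dist=6371·c=14484.315 ≈ 14484.3 km; running total=38151.8 km
Leg 4 bearing: y=sinΔλ·cosφ2=-0.59953930, x=cosφ1·sinφ2-sinφ1·cosφ2·cosΔλ=0.47211689; θ=atan2(y, x)=-51.7808° <0 so +360° → 308.2192° ≈ 308.2°

Leg 1: dist=8125.2 km, bearing=22.7°
Leg 2: dist=8564.6 km, bearing=153.4°
Leg 3: dist=6977.7 km, bearing=220.1°
Leg 4: dist=14484.3 km, bearing=308.2°
Total: 38151.8 km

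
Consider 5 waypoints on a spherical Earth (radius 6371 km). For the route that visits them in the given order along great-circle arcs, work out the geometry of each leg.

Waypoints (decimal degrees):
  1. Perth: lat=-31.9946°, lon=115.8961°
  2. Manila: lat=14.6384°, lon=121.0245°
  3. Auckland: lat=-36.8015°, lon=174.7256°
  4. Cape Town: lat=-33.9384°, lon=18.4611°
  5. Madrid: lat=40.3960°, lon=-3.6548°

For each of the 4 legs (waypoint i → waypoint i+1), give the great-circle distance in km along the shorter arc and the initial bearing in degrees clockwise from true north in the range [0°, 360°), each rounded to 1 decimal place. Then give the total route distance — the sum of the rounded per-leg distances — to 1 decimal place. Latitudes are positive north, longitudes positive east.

Leg 1: dist=5214.1 km, bearing=6.8°
Leg 2: dist=8017.9 km, bearing=137.3°
Leg 3: dist=11773.6 km, bearing=200.3°
Leg 4: dist=8571.3 km, bearing=342.9°
Total: 33576.9 km

Leg 1: φ1=-0.5584111, φ2=0.2554883, Δφ=0.8138994, Δλ=0.0895075 rad; a=sin²(Δφ/2)+cosφ1·cosφ2·sin²(Δλ/2)=0.1583079575; c=2·atan2(√a, √(1-a))=0.818408331; dist=6371·c=5214.079 ≈ 5214.1 km; running total=5214.1 km
Leg 1 bearing: y=sinΔλ·cosφ2=0.08648646, x=cosφ1·sinφ2-sinφ1·cosφ2·cosΔλ=0.72491812; θ=atan2(y, x)=6.8035° ≈ 6.8°
Leg 2: φ1=0.2554883, φ2=-0.6423073, Δφ=-0.8977956, Δλ=0.9372610 rad; a=sin²(Δφ/2)+cosφ1·cosφ2·sin²(Δλ/2)=0.3463770776; c=2·atan2(√a, √(1-a))=1.258498796; dist=6371·c=8017.896 ≈ 8017.9 km; running total=13232.0 km
Leg 2 bearing: y=sinΔλ·cosφ2=0.64532852, x=cosφ1·sinφ2-sinφ1·cosφ2·cosΔλ=-0.69939337; θ=atan2(y, x)=137.3024° ≈ 137.3°
Leg 3: φ1=-0.6423073, φ2=-0.5923368, Δφ=0.0499705, Δλ=-2.7273300 rad; a=sin²(Δφ/2)+cosφ1·cosφ2·sin²(Δλ/2)=0.6368328974; c=2·atan2(√a, √(1-a))=1.847998595; dist=6371·c=11773.599 ≈ 11773.6 km; running total=25005.6 km
Leg 3 bearing: y=sinΔλ·cosφ2=-0.33394189, x=cosφ1·sinφ2-sinφ1·cosφ2·cosΔλ=-0.90199216; θ=atan2(y, x)=-159.6841° <0 so +360° → 200.3159° ≈ 200.3°
Leg 4: φ1=-0.5923368, φ2=0.7050432, Δφ=1.2973800, Δλ=-0.3859953 rad; a=sin²(Δφ/2)+cosφ1·cosφ2·sin²(Δλ/2)=0.3882328268; c=2·atan2(√a, √(1-a))=1.345357254; dist=6371·c=8571.271 ≈ 8571.3 km; running total=33576.9 km
Leg 4 bearing: y=sinΔλ·cosφ2=-0.28672202, x=cosφ1·sinφ2-sinφ1·cosφ2·cosΔλ=0.93157012; θ=atan2(y, x)=-17.1075° <0 so +360° → 342.8925° ≈ 342.9°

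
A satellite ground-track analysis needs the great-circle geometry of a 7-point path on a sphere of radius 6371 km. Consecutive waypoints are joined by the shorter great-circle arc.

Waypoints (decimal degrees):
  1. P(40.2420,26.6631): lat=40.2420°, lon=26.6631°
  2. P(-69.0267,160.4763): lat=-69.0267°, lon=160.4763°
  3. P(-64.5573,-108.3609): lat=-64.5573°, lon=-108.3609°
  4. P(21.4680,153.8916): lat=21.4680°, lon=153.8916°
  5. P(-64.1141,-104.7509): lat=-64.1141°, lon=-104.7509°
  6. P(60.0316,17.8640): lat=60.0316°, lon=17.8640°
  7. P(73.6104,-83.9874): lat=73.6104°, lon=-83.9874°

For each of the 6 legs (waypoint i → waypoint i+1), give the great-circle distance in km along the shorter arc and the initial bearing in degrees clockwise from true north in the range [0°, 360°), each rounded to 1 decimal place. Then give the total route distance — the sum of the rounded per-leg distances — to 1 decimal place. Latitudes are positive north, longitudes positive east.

Leg 1: φ1=0.7023554, φ2=-1.2047432, Δφ=-1.9070986, Δλ=2.3354809 rad; a=sin²(Δφ/2)+cosφ1·cosφ2·sin²(Δλ/2)=0.8961843056; c=2·atan2(√a, √(1-a))=2.485478290; dist=6371·c=15834.982 ≈ 15835.0 km; running total=15835.0 km
Leg 1 bearing: y=sinΔλ·cosφ2=0.25828462, x=cosφ1·sinφ2-sinφ1·cosφ2·cosΔλ=-0.55266720; θ=atan2(y, x)=154.9513° ≈ 155.0°
Leg 2: φ1=-1.2047432, φ2=-1.1267374, Δφ=0.0780057, Δλ=-4.6920943 rad; a=sin²(Δφ/2)+cosφ1·cosφ2·sin²(Δλ/2)=0.0799661631; c=2·atan2(√a, √(1-a))=0.573388368; dist=6371·c=3653.057 ≈ 3653.1 km; running total=19488.1 km
Leg 2 bearing: y=sinΔλ·cosφ2=0.42951976, x=cosφ1·sinφ2-sinφ1·cosφ2·cosΔλ=-0.33135944; θ=atan2(y, x)=127.6489° ≈ 127.6°
Leg 3: φ1=-1.1267374, φ2=0.3746873, Δφ=1.5014247, Δλ=4.5771696 rad; a=sin²(Δφ/2)+cosφ1·cosφ2·sin²(Δλ/2)=0.6921917279; c=2·atan2(√a, √(1-a))=1.965336203; dist=6371·c=12521.157 ≈ 12521.2 km; running total=32009.3 km
Leg 3 bearing: y=sinΔλ·cosφ2=-0.92212719, x=cosφ1·sinφ2-sinφ1·cosφ2·cosΔλ=0.04394086; θ=atan2(y, x)=-87.2718° <0 so +360° → 272.7282° ≈ 272.7°
Leg 4: φ1=0.3746873, φ2=-1.1190021, Δφ=-1.4936894, Δλ=-4.5141632 rad; a=sin²(Δφ/2)+cosφ1·cosφ2·sin²(Δλ/2)=0.7046359418; c=2·atan2(√a, √(1-a))=1.992452234; dist=6371·c=12693.913 ≈ 12693.9 km; running total=44703.2 km
Leg 4 bearing: y=sinΔλ·cosφ2=0.42803107, x=cosφ1·sinφ2-sinφ1·cosφ2·cosΔλ=-0.80578280; θ=atan2(y, x)=152.0228° ≈ 152.0°
Leg 5: φ1=-1.1190021, φ2=1.0477491, Δφ=2.1667512, Δλ=2.1400337 rad; a=sin²(Δφ/2)+cosφ1·cosφ2·sin²(Δλ/2)=0.9484623618; c=2·atan2(√a, √(1-a))=2.683561268; dist=6371·c=17096.969 ≈ 17097.0 km; running total=61800.2 km
Leg 5 bearing: y=sinΔλ·cosφ2=0.42075375, x=cosφ1·sinφ2-sinφ1·cosφ2·cosΔλ=0.13598648; θ=atan2(y, x)=72.0893° ≈ 72.1°
Leg 6: φ1=1.0477491, φ2=1.2847438, Δφ=0.2369948, Δλ=-1.7776423 rad; a=sin²(Δφ/2)+cosφ1·cosφ2·sin²(Δλ/2)=0.0989240884; c=2·atan2(√a, √(1-a))=0.639906113; dist=6371·c=4076.842 ≈ 4076.8 km; running total=65877.0 km
Leg 6 bearing: y=sinΔλ·cosφ2=-0.27615252, x=cosφ1·sinφ2-sinφ1·cosφ2·cosΔλ=0.52942633; θ=atan2(y, x)=-27.5469° <0 so +360° → 332.4531° ≈ 332.5°

Leg 1: dist=15835.0 km, bearing=155.0°
Leg 2: dist=3653.1 km, bearing=127.6°
Leg 3: dist=12521.2 km, bearing=272.7°
Leg 4: dist=12693.9 km, bearing=152.0°
Leg 5: dist=17097.0 km, bearing=72.1°
Leg 6: dist=4076.8 km, bearing=332.5°
Total: 65877.0 km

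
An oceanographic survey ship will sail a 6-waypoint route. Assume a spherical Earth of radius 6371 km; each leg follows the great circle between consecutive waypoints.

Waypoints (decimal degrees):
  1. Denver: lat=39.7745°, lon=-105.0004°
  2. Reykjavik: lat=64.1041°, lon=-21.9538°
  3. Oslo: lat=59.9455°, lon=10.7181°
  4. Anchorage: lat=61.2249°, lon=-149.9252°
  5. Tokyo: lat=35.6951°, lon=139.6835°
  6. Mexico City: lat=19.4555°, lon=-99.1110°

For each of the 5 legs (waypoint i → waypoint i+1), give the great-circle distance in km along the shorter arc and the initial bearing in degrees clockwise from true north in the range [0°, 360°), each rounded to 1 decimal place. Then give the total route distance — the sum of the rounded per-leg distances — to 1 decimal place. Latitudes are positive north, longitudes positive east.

Leg 1: dist=5778.1 km, bearing=33.4°
Leg 2: dist=1744.2 km, bearing=90.3°
Leg 3: dist=6439.6 km, bearing=349.1°
Leg 4: dist=5561.1 km, bearing=273.1°
Leg 5: dist=11306.1 km, bearing=55.4°
Total: 30829.1 km

Leg 1: φ1=0.6941960, φ2=1.1188276, Δφ=0.4246316, Δλ=1.4494366 rad; a=sin²(Δφ/2)+cosφ1·cosφ2·sin²(Δλ/2)=0.1919179977; c=2·atan2(√a, √(1-a))=0.906933333; dist=6371·c=5778.072 ≈ 5778.1 km; running total=5778.1 km
Leg 1 bearing: y=sinΔλ·cosφ2=0.43352519, x=cosφ1·sinφ2-sinφ1·cosφ2·cosΔλ=0.65756964; θ=atan2(y, x)=33.3962° ≈ 33.4°
Leg 2: φ1=1.1188276, φ2=1.0462463, Δφ=-0.0725813, Δλ=0.5702322 rad; a=sin²(Δφ/2)+cosφ1·cosφ2·sin²(Δλ/2)=0.0186205113; c=2·atan2(√a, √(1-a))=0.273768132; dist=6371·c=1744.177 ≈ 1744.2 km; running total=7522.3 km
Leg 2 bearing: y=sinΔλ·cosφ2=0.27035834, x=cosφ1·sinφ2-sinφ1·cosφ2·cosΔλ=-0.00123188; θ=atan2(y, x)=90.2611° ≈ 90.3°
Leg 3: φ1=1.0462463, φ2=1.0685761, Δφ=0.0223297, Δλ=-2.8037545 rad; a=sin²(Δφ/2)+cosφ1·cosφ2·sin²(Δλ/2)=0.2343936830; c=2·atan2(√a, √(1-a))=1.010765125; dist=6371·c=6439.585 ≈ 6439.6 km; running total=13961.9 km
Leg 3 bearing: y=sinΔλ·cosφ2=-0.15955016, x=cosφ1·sinφ2-sinφ1·cosφ2·cosΔλ=0.83207986; θ=atan2(y, x)=-10.8546° <0 so +360° → 349.1454° ≈ 349.1°
Leg 4: φ1=1.0685761, φ2=0.6229970, Δφ=-0.4455791, Δλ=5.0546254 rad; a=sin²(Δφ/2)+cosφ1·cosφ2·sin²(Δλ/2)=0.1786903443; c=2·atan2(√a, √(1-a))=0.872884304; dist=6371·c=5561.146 ≈ 5561.1 km; running total=19523.0 km
Leg 4 bearing: y=sinΔλ·cosφ2=-0.76503497, x=cosφ1·sinφ2-sinφ1·cosφ2·cosΔλ=0.04197511; θ=atan2(y, x)=-86.8595° <0 so +360° → 273.1405° ≈ 273.1°
Leg 5: φ1=0.6229970, φ2=0.3395625, Δφ=-0.2834345, Δλ=-4.1677503 rad; a=sin²(Δφ/2)+cosφ1·cosφ2·sin²(Δλ/2)=0.6012040525; c=2·atan2(√a, √(1-a))=1.774612629; dist=6371·c=11306.057 ≈ 11306.1 km; running total=30829.1 km
Leg 5 bearing: y=sinΔλ·cosφ2=0.80647647, x=cosφ1·sinφ2-sinφ1·cosφ2·cosΔλ=0.55554178; θ=atan2(y, x)=55.4390° ≈ 55.4°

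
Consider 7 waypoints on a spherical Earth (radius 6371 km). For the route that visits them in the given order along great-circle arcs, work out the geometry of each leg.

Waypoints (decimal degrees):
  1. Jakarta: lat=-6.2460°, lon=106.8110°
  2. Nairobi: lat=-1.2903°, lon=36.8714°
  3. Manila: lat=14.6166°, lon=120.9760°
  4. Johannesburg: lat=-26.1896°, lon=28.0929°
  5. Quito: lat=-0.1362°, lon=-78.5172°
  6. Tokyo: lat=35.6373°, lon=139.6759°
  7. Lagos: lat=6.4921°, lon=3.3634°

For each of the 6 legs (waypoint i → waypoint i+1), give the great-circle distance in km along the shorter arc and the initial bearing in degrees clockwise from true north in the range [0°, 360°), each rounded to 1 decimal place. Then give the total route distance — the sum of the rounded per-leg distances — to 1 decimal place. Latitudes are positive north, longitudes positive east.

Leg 1: dist=7774.7 km, bearing=270.9°
Leg 2: dist=9409.8 km, bearing=75.2°
Leg 3: dist=10999.3 km, bearing=245.1°
Leg 4: dist=11653.3 km, bearing=262.4°
Leg 5: dist=14433.2 km, bearing=319.1°
Leg 6: dist=13477.0 km, bearing=306.6°
Total: 67747.3 km

Leg 1: φ1=-0.1090133, φ2=-0.0225200, Δφ=0.0864933, Δλ=-1.2206763 rad; a=sin²(Δφ/2)+cosφ1·cosφ2·sin²(Δλ/2)=0.3283310620; c=2·atan2(√a, √(1-a))=1.220327816; dist=6371·c=7774.709 ≈ 7774.7 km; running total=7774.7 km
Leg 1 bearing: y=sinΔλ·cosφ2=-0.93909337, x=cosφ1·sinφ2-sinφ1·cosφ2·cosΔλ=0.01492481; θ=atan2(y, x)=-89.0895° <0 so +360° → 270.9105° ≈ 270.9°
Leg 2: φ1=-0.0225200, φ2=0.2551078, Δφ=0.2776278, Δλ=1.4679022 rad; a=sin²(Δφ/2)+cosφ1·cosφ2·sin²(Δλ/2)=0.4531595694; c=2·atan2(√a, √(1-a))=1.476977896; dist=6371·c=9409.826 ≈ 9409.8 km; running total=17184.5 km
Leg 2 bearing: y=sinΔλ·cosφ2=0.96251834, x=cosφ1·sinφ2-sinφ1·cosφ2·cosΔλ=0.25452377; θ=atan2(y, x)=75.1880° ≈ 75.2°
Leg 3: φ1=0.2551078, φ2=-0.4570947, Δφ=-0.7122025, Δλ=-1.6211159 rad; a=sin²(Δφ/2)+cosφ1·cosφ2·sin²(Δλ/2)=0.5775233465; c=2·atan2(√a, √(1-a))=1.726471044; dist=6371·c=10999.347 ≈ 10999.3 km; running total=28183.8 km
Leg 3 bearing: y=sinΔλ·cosφ2=-0.89620268, x=cosφ1·sinφ2-sinφ1·cosφ2·cosΔλ=-0.41566968; θ=atan2(y, x)=-114.8824° <0 so +360° → 245.1176° ≈ 245.1°
Leg 4: φ1=-0.4570947, φ2=-0.0023771, Δφ=0.4547176, Δλ=-1.8606973 rad; a=sin²(Δφ/2)+cosφ1·cosφ2·sin²(Δλ/2)=0.6277304485; c=2·atan2(√a, √(1-a))=1.829120715; dist=6371·c=11653.328 ≈ 11653.3 km; running total=39837.1 km
Leg 4 bearing: y=sinΔλ·cosφ2=-0.95826949, x=cosφ1·sinφ2-sinφ1·cosφ2·cosΔλ=-0.12829385; θ=atan2(y, x)=-97.6255° <0 so +360° → 262.3745° ≈ 262.4°
Leg 5: φ1=-0.0023771, φ2=0.6219882, Δφ=0.6243654, Δλ=3.8081880 rad; a=sin²(Δφ/2)+cosφ1·cosφ2·sin²(Δλ/2)=0.8200633248; c=2·atan2(√a, √(1-a))=2.265459431; dist=6371·c=14433.242 ≈ 14433.2 km; running total=54270.3 km
Leg 5 bearing: y=sinΔλ·cosφ2=-0.50251696, x=cosφ1·sinφ2-sinφ1·cosφ2·cosΔλ=0.58113216; θ=atan2(y, x)=-40.8506° <0 so +360° → 319.1494° ≈ 319.1°
Leg 6: φ1=0.6219882, φ2=0.1133085, Δφ=-0.5086797, Δλ=-2.3791019 rad; a=sin²(Δφ/2)+cosφ1·cosφ2·sin²(Δλ/2)=0.7590233135; c=2·atan2(√a, √(1-a))=2.115361988; dist=6371·c=13476.971 ≈ 13477.0 km; running total=67747.3 km
Leg 6 bearing: y=sinΔλ·cosφ2=-0.68629536, x=cosφ1·sinφ2-sinφ1·cosφ2·cosΔλ=0.51051578; θ=atan2(y, x)=-53.3555° <0 so +360° → 306.6445° ≈ 306.6°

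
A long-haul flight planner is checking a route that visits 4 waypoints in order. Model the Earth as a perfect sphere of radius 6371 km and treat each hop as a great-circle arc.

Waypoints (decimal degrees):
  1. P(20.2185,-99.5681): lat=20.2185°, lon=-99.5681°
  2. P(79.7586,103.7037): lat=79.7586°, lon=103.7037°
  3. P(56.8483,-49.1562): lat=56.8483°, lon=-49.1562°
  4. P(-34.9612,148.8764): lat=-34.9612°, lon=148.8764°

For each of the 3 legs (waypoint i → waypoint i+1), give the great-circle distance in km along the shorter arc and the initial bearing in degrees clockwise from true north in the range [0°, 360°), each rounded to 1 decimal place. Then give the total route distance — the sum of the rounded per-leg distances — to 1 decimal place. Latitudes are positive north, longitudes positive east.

Leg 1: φ1=0.3528794, φ2=1.3920502, Δφ=1.0391708, Δλ=3.5477622 rad; a=sin²(Δφ/2)+cosφ1·cosφ2·sin²(Δλ/2)=0.4065857372; c=2·atan2(√a, √(1-a))=1.382863494; dist=6371·c=8810.223 ≈ 8810.2 km; running total=8810.2 km
Leg 1 bearing: y=sinΔλ·cosφ2=-0.07024597, x=cosφ1·sinφ2-sinφ1·cosφ2·cosΔλ=0.97987785; θ=atan2(y, x)=-4.1004° <0 so +360° → 355.8996° ≈ 355.9°
Leg 2: φ1=1.3920502, φ2=0.9921900, Δφ=-0.3998602, Δλ=-2.6679085 rad; a=sin²(Δφ/2)+cosφ1·cosφ2·sin²(Δλ/2)=0.1313185344; c=2·atan2(√a, √(1-a))=0.741638228; dist=6371·c=4724.977 ≈ 4725.0 km; running total=13535.2 km
Leg 2 bearing: y=sinΔλ·cosφ2=-0.24945887, x=cosφ1·sinφ2-sinφ1·cosφ2·cosΔλ=0.62774691; θ=atan2(y, x)=-21.6723° <0 so +360° → 338.3277° ≈ 338.3°
Leg 3: φ1=0.9921900, φ2=-0.6101881, Δφ=-1.6023781, Δλ=3.4563209 rad; a=sin²(Δφ/2)+cosφ1·cosφ2·sin²(Δλ/2)=0.9529531236; c=2·atan2(√a, √(1-a))=2.704311182; dist=6371·c=17229.167 ≈ 17229.2 km; running total=30764.4 km
Leg 3 bearing: y=sinΔλ·cosφ2=-0.25369531, x=cosφ1·sinφ2-sinφ1·cosφ2·cosΔλ=0.33907604; θ=atan2(y, x)=-36.8037° <0 so +360° → 323.1963° ≈ 323.2°

Leg 1: dist=8810.2 km, bearing=355.9°
Leg 2: dist=4725.0 km, bearing=338.3°
Leg 3: dist=17229.2 km, bearing=323.2°
Total: 30764.4 km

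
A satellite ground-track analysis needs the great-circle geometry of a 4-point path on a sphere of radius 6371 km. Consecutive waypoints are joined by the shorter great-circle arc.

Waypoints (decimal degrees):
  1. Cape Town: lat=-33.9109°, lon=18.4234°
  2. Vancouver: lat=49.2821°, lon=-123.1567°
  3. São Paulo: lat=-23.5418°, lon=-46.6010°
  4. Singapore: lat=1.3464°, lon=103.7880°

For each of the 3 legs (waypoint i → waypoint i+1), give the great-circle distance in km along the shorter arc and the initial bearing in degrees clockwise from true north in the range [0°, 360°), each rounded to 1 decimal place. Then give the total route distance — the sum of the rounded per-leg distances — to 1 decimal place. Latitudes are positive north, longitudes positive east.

Leg 1: dist=16444.4 km, bearing=310.3°
Leg 2: dist=11055.1 km, bearing=115.3°
Leg 3: dist=15981.7 km, bearing=123.4°
Total: 43481.2 km

Leg 1: φ1=-0.5918569, φ2=0.8601349, Δφ=1.4519918, Δλ=-2.4710389 rad; a=sin²(Δφ/2)+cosφ1·cosφ2·sin²(Δλ/2)=0.9235042762; c=2·atan2(√a, √(1-a))=2.581128659; dist=6371·c=16444.371 ≈ 16444.4 km; running total=16444.4 km
Leg 1 bearing: y=sinΔλ·cosφ2=-0.40537411, x=cosφ1·sinφ2-sinφ1·cosφ2·cosΔλ=0.34387256; θ=atan2(y, x)=-49.6926° <0 so +360° → 310.3074° ≈ 310.3°
Leg 2: φ1=0.8601349, φ2=-0.4108819, Δφ=-1.2710168, Δλ=1.3361490 rad; a=sin²(Δφ/2)+cosφ1·cosφ2·sin²(Δλ/2)=0.5818433411; c=2·atan2(√a, √(1-a))=1.735222917; dist=6371·c=11055.105 ≈ 11055.1 km; running total=27499.5 km
Leg 2 bearing: y=sinΔλ·cosφ2=0.89164616, x=cosφ1·sinφ2-sinφ1·cosφ2·cosΔλ=-0.42210638; θ=atan2(y, x)=115.3329° ≈ 115.3°
Leg 3: φ1=-0.4108819, φ2=0.0234991, Δφ=0.4343810, Δλ=2.6247832 rad; a=sin²(Δφ/2)+cosφ1·cosφ2·sin²(Δλ/2)=0.9031020141; c=2·atan2(√a, √(1-a))=2.508504060; dist=6371·c=15981.679 ≈ 15981.7 km; running total=43481.2 km
Leg 3 bearing: y=sinΔλ·cosφ2=0.49397237, x=cosφ1·sinφ2-sinφ1·cosφ2·cosΔλ=-0.32561690; θ=atan2(y, x)=123.3921° ≈ 123.4°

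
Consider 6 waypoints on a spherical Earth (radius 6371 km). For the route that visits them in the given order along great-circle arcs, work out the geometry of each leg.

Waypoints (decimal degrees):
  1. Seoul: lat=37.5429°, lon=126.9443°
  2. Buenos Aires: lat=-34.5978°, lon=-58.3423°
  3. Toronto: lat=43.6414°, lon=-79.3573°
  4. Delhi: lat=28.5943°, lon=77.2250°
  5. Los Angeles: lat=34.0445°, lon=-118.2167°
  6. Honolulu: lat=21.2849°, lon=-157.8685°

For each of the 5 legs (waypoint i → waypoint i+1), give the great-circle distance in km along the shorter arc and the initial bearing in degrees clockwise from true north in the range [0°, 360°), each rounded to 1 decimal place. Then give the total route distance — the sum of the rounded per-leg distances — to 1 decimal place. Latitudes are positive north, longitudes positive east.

Leg 1: φ1=0.6552472, φ2=-0.6038455, Δφ=-1.2590927, Δλ=-3.2338612 rad; a=sin²(Δφ/2)+cosφ1·cosφ2·sin²(Δλ/2)=0.9979514512; c=2·atan2(√a, √(1-a))=3.051039925; dist=6371·c=19438.175 ≈ 19438.2 km; running total=19438.2 km
Leg 1 bearing: y=sinΔλ·cosφ2=0.07584391, x=cosφ1·sinφ2-sinφ1·cosφ2·cosΔλ=0.04924541; θ=atan2(y, x)=57.0044° ≈ 57.0°
Leg 2: φ1=-0.6038455, φ2=0.7616861, Δφ=1.3655316, Δλ=-0.3667809 rad; a=sin²(Δφ/2)+cosφ1·cosφ2·sin²(Δλ/2)=0.4178977993; c=2·atan2(√a, √(1-a))=1.405844916; dist=6371·c=8956.638 ≈ 8956.6 km; running total=28394.8 km
Leg 2 bearing: y=sinΔλ·cosφ2=-0.25951821, x=cosφ1·sinφ2-sinφ1·cosφ2·cosΔλ=0.95167600; θ=atan2(y, x)=-15.2534° <0 so +360° → 344.7466° ≈ 344.7°
Leg 3: φ1=0.7616861, φ2=0.4990647, Δφ=-0.2626214, Δλ=2.7328767 rad; a=sin²(Δφ/2)+cosφ1·cosφ2·sin²(Δλ/2)=0.6263823446; c=2·atan2(√a, √(1-a))=1.826332998; dist=6371·c=11635.568 ≈ 11635.6 km; running total=40030.4 km
Leg 3 bearing: y=sinΔλ·cosφ2=0.34895692, x=cosφ1·sinφ2-sinφ1·cosφ2·cosΔλ=0.90240738; θ=atan2(y, x)=21.1413° ≈ 21.1°
Leg 4: φ1=0.4990647, φ2=0.5941886, Δφ=0.0951239, Δλ=-3.4111012 rad; a=sin²(Δφ/2)+cosφ1·cosφ2·sin²(Δλ/2)=0.7166678382; c=2·atan2(√a, √(1-a))=2.018987063; dist=6371·c=12862.967 ≈ 12863.0 km; running total=52893.4 km
Leg 4 bearing: y=sinΔλ·cosφ2=0.22062195, x=cosφ1·sinφ2-sinφ1·cosφ2·cosΔλ=0.87381128; θ=atan2(y, x)=14.1700° ≈ 14.2°
Leg 5: φ1=0.5941886, φ2=0.3714916, Δφ=-0.2226970, Δλ=-0.6920545 rad; a=sin²(Δφ/2)+cosφ1·cosφ2·sin²(Δλ/2)=0.1011611607; c=2·atan2(√a, √(1-a))=0.647361718; dist=6371·c=4124.342 ≈ 4124.3 km; running total=57017.7 km
Leg 5 bearing: y=sinΔλ·cosφ2=-0.59459219, x=cosφ1·sinφ2-sinφ1·cosφ2·cosΔλ=-0.10084866; θ=atan2(y, x)=-99.6263° <0 so +360° → 260.3737° ≈ 260.4°

Leg 1: dist=19438.2 km, bearing=57.0°
Leg 2: dist=8956.6 km, bearing=344.7°
Leg 3: dist=11635.6 km, bearing=21.1°
Leg 4: dist=12863.0 km, bearing=14.2°
Leg 5: dist=4124.3 km, bearing=260.4°
Total: 57017.7 km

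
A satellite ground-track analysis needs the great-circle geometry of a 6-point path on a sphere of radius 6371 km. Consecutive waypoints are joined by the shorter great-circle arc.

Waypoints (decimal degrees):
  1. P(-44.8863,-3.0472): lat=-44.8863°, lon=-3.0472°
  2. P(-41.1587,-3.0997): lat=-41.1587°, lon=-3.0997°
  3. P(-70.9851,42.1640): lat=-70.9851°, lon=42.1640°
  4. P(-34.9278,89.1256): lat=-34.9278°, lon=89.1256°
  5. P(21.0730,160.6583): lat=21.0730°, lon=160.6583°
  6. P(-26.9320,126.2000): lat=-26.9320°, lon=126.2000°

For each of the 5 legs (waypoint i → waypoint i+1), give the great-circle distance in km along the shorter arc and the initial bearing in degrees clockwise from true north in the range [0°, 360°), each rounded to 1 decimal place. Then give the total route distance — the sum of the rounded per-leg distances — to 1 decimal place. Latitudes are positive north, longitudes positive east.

Leg 1: φ1=-0.7834137, φ2=-0.7183548, Δφ=0.0650589, Δλ=-0.0009163 rad; a=sin²(Δφ/2)+cosφ1·cosφ2·sin²(Δλ/2)=0.0010579037; c=2·atan2(√a, √(1-a))=0.065062338; dist=6371·c=414.512 ≈ 414.5 km; running total=414.5 km
Leg 1 bearing: y=sinΔλ·cosφ2=-0.00068987, x=cosφ1·sinφ2-sinφ1·cosφ2·cosΔλ=0.06501278; θ=atan2(y, x)=-0.6080° <0 so +360° → 359.3920° ≈ 359.4°
Leg 2: φ1=-0.7183548, φ2=-1.2389237, Δφ=-0.5205689, Δλ=0.7900006 rad; a=sin²(Δφ/2)+cosφ1·cosφ2·sin²(Δλ/2)=0.1025555290; c=2·atan2(√a, √(1-a))=0.651971805; dist=6371·c=4153.712 ≈ 4153.7 km; running total=4568.2 km
Leg 2 bearing: y=sinΔλ·cosφ2=0.23144320, x=cosφ1·sinφ2-sinφ1·cosφ2·cosΔλ=-0.56087932; θ=atan2(y, x)=157.5768° ≈ 157.6°
Leg 3: φ1=-1.2389237, φ2=-0.6096051, Δφ=0.6293186, Δλ=0.8196345 rad; a=sin²(Δφ/2)+cosφ1·cosφ2·sin²(Δλ/2)=0.1381935065; c=2·atan2(√a, √(1-a))=0.761773619; dist=6371·c=4853.260 ≈ 4853.3 km; running total=9421.5 km
Leg 3 bearing: y=sinΔλ·cosφ2=0.59924313, x=cosφ1·sinφ2-sinφ1·cosφ2·cosΔλ=0.34247908; θ=atan2(y, x)=60.2512° ≈ 60.3°
Leg 4: φ1=-0.6096051, φ2=0.3677932, Δφ=0.9773983, Δλ=1.2484811 rad; a=sin²(Δφ/2)+cosφ1·cosφ2·sin²(Δλ/2)=0.4817622091; c=2·atan2(√a, √(1-a))=1.534312652; dist=6371·c=9775.106 ≈ 9775.1 km; running total=19196.6 km
Leg 4 bearing: y=sinΔλ·cosφ2=0.88507152, x=cosφ1·sinφ2-sinφ1·cosφ2·cosΔλ=0.46402363; θ=atan2(y, x)=62.3330° ≈ 62.3°
Leg 5: φ1=0.3677932, φ2=-0.4700521, Δφ=-0.8378453, Δλ=-0.6014108 rad; a=sin²(Δφ/2)+cosφ1·cosφ2·sin²(Δλ/2)=0.2384522955; c=2·atan2(√a, √(1-a))=1.020317467; dist=6371·c=6500.443 ≈ 6500.4 km; running total=25697.0 km
Leg 5 bearing: y=sinΔλ·cosφ2=-0.50444160, x=cosφ1·sinφ2-sinφ1·cosφ2·cosΔλ=-0.68695696; θ=atan2(y, x)=-143.7097° <0 so +360° → 216.2903° ≈ 216.3°

Leg 1: dist=414.5 km, bearing=359.4°
Leg 2: dist=4153.7 km, bearing=157.6°
Leg 3: dist=4853.3 km, bearing=60.3°
Leg 4: dist=9775.1 km, bearing=62.3°
Leg 5: dist=6500.4 km, bearing=216.3°
Total: 25697.0 km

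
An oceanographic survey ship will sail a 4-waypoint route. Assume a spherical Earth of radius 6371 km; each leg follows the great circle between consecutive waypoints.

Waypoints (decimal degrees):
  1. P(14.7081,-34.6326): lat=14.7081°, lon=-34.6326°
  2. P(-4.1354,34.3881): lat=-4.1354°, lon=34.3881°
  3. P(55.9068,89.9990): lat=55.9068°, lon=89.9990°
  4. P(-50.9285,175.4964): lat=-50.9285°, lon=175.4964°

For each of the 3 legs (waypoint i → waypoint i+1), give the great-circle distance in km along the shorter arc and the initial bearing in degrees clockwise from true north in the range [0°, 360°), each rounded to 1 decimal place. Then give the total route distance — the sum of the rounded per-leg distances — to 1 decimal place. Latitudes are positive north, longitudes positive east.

Leg 1: dist=7884.6 km, bearing=99.8°
Leg 2: dist=8357.8 km, bearing=28.6°
Leg 3: dist=14229.1 km, bearing=127.2°
Total: 30471.5 km

Leg 1: φ1=0.2567048, φ2=-0.0721763, Δφ=-0.3288811, Δλ=1.2046385 rad; a=sin²(Δφ/2)+cosφ1·cosφ2·sin²(Δλ/2)=0.3364561284; c=2·atan2(√a, √(1-a))=1.237576175; dist=6371·c=7884.598 ≈ 7884.6 km; running total=7884.6 km
Leg 1 bearing: y=sinΔλ·cosφ2=0.93127885, x=cosφ1·sinφ2-sinφ1·cosφ2·cosΔλ=-0.16041607; θ=atan2(y, x)=99.7735° ≈ 99.8°
Leg 2: φ1=-0.0721763, φ2=0.9757577, Δφ=1.0479341, Δλ=0.9705933 rad; a=sin²(Δφ/2)+cosφ1·cosφ2·sin²(Δλ/2)=0.3719722834; c=2·atan2(√a, √(1-a))=1.311856949; dist=6371·c=8357.841 ≈ 8357.8 km; running total=16242.4 km
Leg 2 bearing: y=sinΔλ·cosφ2=0.46256995, x=cosφ1·sinφ2-sinφ1·cosφ2·cosΔλ=0.84880190; θ=atan2(y, x)=28.5890° ≈ 28.6°
Leg 3: φ1=0.9757577, φ2=-0.8888700, Δφ=-1.8646277, Δλ=1.4922111 rad; a=sin²(Δφ/2)+cosφ1·cosφ2·sin²(Δλ/2)=0.8075943857; c=2·atan2(√a, √(1-a))=2.233421713; dist=6371·c=14229.130 ≈ 14229.1 km; running total=30471.5 km
Leg 3 bearing: y=sinΔλ·cosφ2=0.62834449, x=cosφ1·sinφ2-sinφ1·cosφ2·cosΔλ=-0.47615751; θ=atan2(y, x)=127.1547° ≈ 127.2°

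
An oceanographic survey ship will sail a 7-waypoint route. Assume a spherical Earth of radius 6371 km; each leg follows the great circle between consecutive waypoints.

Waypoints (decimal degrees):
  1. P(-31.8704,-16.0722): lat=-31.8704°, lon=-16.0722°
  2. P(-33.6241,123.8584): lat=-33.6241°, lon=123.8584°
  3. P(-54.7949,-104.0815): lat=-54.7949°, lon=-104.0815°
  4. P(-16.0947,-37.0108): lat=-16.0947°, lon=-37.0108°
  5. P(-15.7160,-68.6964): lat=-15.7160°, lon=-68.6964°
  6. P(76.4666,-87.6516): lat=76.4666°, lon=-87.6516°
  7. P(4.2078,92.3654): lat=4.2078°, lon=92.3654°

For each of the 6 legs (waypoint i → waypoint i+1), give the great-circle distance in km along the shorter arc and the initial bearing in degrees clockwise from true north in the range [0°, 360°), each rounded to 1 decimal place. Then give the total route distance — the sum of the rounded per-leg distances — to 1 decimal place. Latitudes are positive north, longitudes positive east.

Leg 1: dist=11609.4 km, bearing=146.4°
Leg 2: dist=9171.4 km, bearing=154.4°
Leg 3: dist=7088.5 km, bearing=80.6°
Leg 4: dist=3385.3 km, bearing=266.2°
Leg 5: dist=10328.1 km, bearing=355.6°
Leg 6: dist=11044.5 km, bearing=0.0°
Total: 52627.2 km

Leg 1: φ1=-0.5562434, φ2=-0.5868513, Δφ=-0.0306078, Δλ=2.4422497 rad; a=sin²(Δφ/2)+cosφ1·cosφ2·sin²(Δλ/2)=0.6243932572; c=2·atan2(√a, √(1-a))=1.822223502; dist=6371·c=11609.386 ≈ 11609.4 km; running total=11609.4 km
Leg 1 bearing: y=sinΔλ·cosφ2=0.53601402, x=cosφ1·sinφ2-sinφ1·cosφ2·cosΔλ=-0.80671819; θ=atan2(y, x)=146.3984° ≈ 146.4°
Leg 2: φ1=-0.5868513, φ2=-0.9563514, Δφ=-0.3695002, Δλ=-3.9783018 rad; a=sin²(Δφ/2)+cosφ1·cosφ2·sin²(Δλ/2)=0.4345653200; c=2·atan2(√a, √(1-a))=1.439550496; dist=6371·c=9171.376 ≈ 9171.4 km; running total=20780.8 km
Leg 2 bearing: y=sinΔλ·cosφ2=0.42802187, x=cosφ1·sinφ2-sinφ1·cosφ2·cosΔλ=-0.89424297; θ=atan2(y, x)=154.4223° ≈ 154.4°
Leg 3: φ1=-0.9563514, φ2=-0.2809055, Δφ=0.6754459, Δλ=1.1706045 rad; a=sin²(Δφ/2)+cosφ1·cosφ2·sin²(Δλ/2)=0.2788402508; c=2·atan2(√a, √(1-a))=1.112613047; dist=6371·c=7088.458 ≈ 7088.5 km; running total=27869.3 km
Leg 3 bearing: y=sinΔλ·cosφ2=0.88488805, x=cosφ1·sinφ2-sinφ1·cosφ2·cosΔλ=0.14603627; θ=atan2(y, x)=80.6287° ≈ 80.6°
Leg 4: φ1=-0.2809055, φ2=-0.2742959, Δφ=0.0066096, Δλ=-0.5530180 rad; a=sin²(Δφ/2)+cosφ1·cosφ2·sin²(Δλ/2)=0.0689412352; c=2·atan2(√a, √(1-a))=0.531362404; dist=6371·c=3385.310 ≈ 3385.3 km; running total=31254.6 km
Leg 4 bearing: y=sinΔλ·cosφ2=-0.50562164, x=cosφ1·sinφ2-sinφ1·cosφ2·cosΔλ=-0.03316810; θ=atan2(y, x)=-93.7531° <0 so +360° → 266.2469° ≈ 266.2°
Leg 5: φ1=-0.2742959, φ2=1.3345939, Δφ=1.6088899, Δλ=-0.3308307 rad; a=sin²(Δφ/2)+cosφ1·cosφ2·sin²(Δλ/2)=0.5251498810; c=2·atan2(√a, √(1-a))=1.621117323; dist=6371·c=10328.138 ≈ 10328.1 km; running total=41582.7 km
Leg 5 bearing: y=sinΔλ·cosφ2=-0.07601388, x=cosφ1·sinφ2-sinφ1·cosφ2·cosΔλ=0.99583725; θ=atan2(y, x)=-4.3650° <0 so +360° → 355.6350° ≈ 355.6°
Leg 6: φ1=1.3345939, φ2=0.0734400, Δφ=-1.2611540, Δλ=3.1418894 rad; a=sin²(Δφ/2)+cosφ1·cosφ2·sin²(Δλ/2)=0.5810223630; c=2·atan2(√a, √(1-a))=1.733558741; dist=6371·c=11044.503 ≈ 11044.5 km; running total=52627.2 km
Leg 6 bearing: y=sinΔλ·cosφ2=-0.00029591, x=cosφ1·sinφ2-sinφ1·cosφ2·cosΔλ=0.98678337; θ=atan2(y, x)=-0.0172° <0 so +360° → 359.9828° (rounds to 360.0° ≡ 0.0°) ≈ 0.0°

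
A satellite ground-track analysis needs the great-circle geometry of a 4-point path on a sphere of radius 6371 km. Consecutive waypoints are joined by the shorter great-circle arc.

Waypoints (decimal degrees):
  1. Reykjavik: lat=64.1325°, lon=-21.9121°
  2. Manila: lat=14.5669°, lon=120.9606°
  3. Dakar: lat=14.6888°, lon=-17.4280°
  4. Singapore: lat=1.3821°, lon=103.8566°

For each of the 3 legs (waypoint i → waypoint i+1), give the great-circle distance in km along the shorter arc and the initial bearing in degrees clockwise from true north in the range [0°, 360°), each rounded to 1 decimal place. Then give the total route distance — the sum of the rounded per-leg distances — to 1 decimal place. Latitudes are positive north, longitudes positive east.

Leg 1: φ1=1.1193233, φ2=0.2542404, Δφ=-0.8650829, Δλ=2.4935990 rad; a=sin²(Δφ/2)+cosφ1·cosφ2·sin²(Δλ/2)=0.5551807207; c=2·atan2(√a, √(1-a))=1.681383032; dist=6371·c=10712.091 ≈ 10712.1 km; running total=10712.1 km
Leg 1 bearing: y=sinΔλ·cosφ2=0.58418539, x=cosφ1·sinφ2-sinφ1·cosφ2·cosΔλ=0.80408195; θ=atan2(y, x)=35.9993° ≈ 36.0°
Leg 2: φ1=0.2542404, φ2=0.2563679, Δφ=0.0021276, Δλ=-2.4153367 rad; a=sin²(Δφ/2)+cosφ1·cosφ2·sin²(Δλ/2)=0.8181032928; c=2·atan2(√a, √(1-a))=2.260367750; dist=6371·c=14400.803 ≈ 14400.8 km; running total=25112.9 km
Leg 2 bearing: y=sinΔλ·cosφ2=-0.64237125, x=cosφ1·sinφ2-sinφ1·cosφ2·cosΔλ=0.42731763; θ=atan2(y, x)=-56.3674° <0 so +360° → 303.6326° ≈ 303.6°
Leg 3: φ1=0.2563679, φ2=0.0241222, Δφ=-0.2322457, Δλ=2.1168156 rad; a=sin²(Δφ/2)+cosφ1·cosφ2·sin²(Δλ/2)=0.7480277442; c=2·atan2(√a, √(1-a))=2.089846330; dist=6371·c=13314.411 ≈ 13314.4 km; running total=38427.3 km
Leg 3 bearing: y=sinΔλ·cosφ2=0.85434981, x=cosφ1·sinφ2-sinφ1·cosφ2·cosΔλ=0.15496888; θ=atan2(y, x)=79.7190° ≈ 79.7°

Leg 1: dist=10712.1 km, bearing=36.0°
Leg 2: dist=14400.8 km, bearing=303.6°
Leg 3: dist=13314.4 km, bearing=79.7°
Total: 38427.3 km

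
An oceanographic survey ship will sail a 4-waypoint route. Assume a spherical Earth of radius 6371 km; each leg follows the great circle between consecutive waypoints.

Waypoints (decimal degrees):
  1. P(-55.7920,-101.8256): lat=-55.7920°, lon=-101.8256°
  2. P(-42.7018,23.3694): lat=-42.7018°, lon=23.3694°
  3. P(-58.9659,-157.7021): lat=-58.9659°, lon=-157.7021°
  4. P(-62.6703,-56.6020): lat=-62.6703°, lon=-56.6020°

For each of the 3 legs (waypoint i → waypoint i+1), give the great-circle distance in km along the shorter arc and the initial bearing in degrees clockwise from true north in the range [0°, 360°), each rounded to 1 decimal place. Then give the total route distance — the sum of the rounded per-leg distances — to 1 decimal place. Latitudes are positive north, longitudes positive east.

Leg 1: φ1=-0.9737541, φ2=-0.7452870, Δφ=0.2284671, Δλ=2.1850650 rad; a=sin²(Δφ/2)+cosφ1·cosφ2·sin²(Δλ/2)=0.3386342743; c=2·atan2(√a, √(1-a))=1.242182381; dist=6371·c=7913.944 ≈ 7913.9 km; running total=7913.9 km
Leg 1 bearing: y=sinΔλ·cosφ2=0.60055127, x=cosφ1·sinφ2-sinφ1·cosφ2·cosΔλ=-0.73156174; θ=atan2(y, x)=140.6169° ≈ 140.6°
Leg 2: φ1=-0.7452870, φ2=-1.0291491, Δφ=-0.2838621, Δλ=-3.1602939 rad; a=sin²(Δφ/2)+cosφ1·cosφ2·sin²(Δλ/2)=0.3988492573; c=2·atan2(√a, √(1-a))=1.367088897; dist=6371·c=8709.723 ≈ 8709.7 km; running total=16623.6 km
Leg 2 bearing: y=sinΔλ·cosφ2=0.00964081, x=cosφ1·sinφ2-sinφ1·cosφ2·cosΔλ=-0.97927584; θ=atan2(y, x)=179.4360° ≈ 179.4°
Leg 3: φ1=-1.0291491, φ2=-1.0938031, Δφ=-0.0646540, Δλ=1.7645296 rad; a=sin²(Δφ/2)+cosφ1·cosφ2·sin²(Δλ/2)=0.1421758912; c=2·atan2(√a, √(1-a))=0.773244595; dist=6371·c=4926.341 ≈ 4926.3 km; running total=21549.9 km
Leg 3 bearing: y=sinΔλ·cosφ2=0.45052124, x=cosφ1·sinφ2-sinφ1·cosφ2·cosΔλ=-0.53373986; θ=atan2(y, x)=139.8328° ≈ 139.8°

Leg 1: dist=7913.9 km, bearing=140.6°
Leg 2: dist=8709.7 km, bearing=179.4°
Leg 3: dist=4926.3 km, bearing=139.8°
Total: 21549.9 km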